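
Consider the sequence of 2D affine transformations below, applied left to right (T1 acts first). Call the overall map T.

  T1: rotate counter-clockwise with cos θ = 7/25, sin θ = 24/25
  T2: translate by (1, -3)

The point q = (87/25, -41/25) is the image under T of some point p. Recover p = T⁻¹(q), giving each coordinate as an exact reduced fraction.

p = (2, -2)

T1 = [7/25 -24/25 0; 24/25 7/25 0; 0 0 1]
T2·T1 = [7/25 -24/25 1; 24/25 7/25 -3; 0 0 1]
det M = 1; M⁻¹ = [7/25 24/25 13/5; -24/25 7/25 9/5; 0 0 1]
M⁻¹ · (87/25, -41/25)ᵀ = (2, -2)ᵀ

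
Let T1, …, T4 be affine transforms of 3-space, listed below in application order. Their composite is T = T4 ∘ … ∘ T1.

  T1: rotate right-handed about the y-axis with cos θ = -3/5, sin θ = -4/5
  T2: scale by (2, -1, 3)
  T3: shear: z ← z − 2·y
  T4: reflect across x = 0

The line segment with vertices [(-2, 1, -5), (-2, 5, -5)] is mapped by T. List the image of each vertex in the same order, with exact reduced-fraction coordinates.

T1 rotate right-handed about the y-axis with cos θ = -3/5, sin θ = -4/5: (-2, 1, -5) → (26/5, 1, 7/5); (-2, 5, -5) → (26/5, 5, 7/5)
T2 scale by (2, -1, 3): (26/5, 1, 7/5) → (52/5, -1, 21/5); (26/5, 5, 7/5) → (52/5, -5, 21/5)
T3 shear: z ← z − 2·y: (52/5, -1, 21/5) → (52/5, -1, 31/5); (52/5, -5, 21/5) → (52/5, -5, 71/5)
T4 reflect across x = 0: (52/5, -1, 31/5) → (-52/5, -1, 31/5); (52/5, -5, 71/5) → (-52/5, -5, 71/5)

image vertices: (-52/5, -1, 31/5), (-52/5, -5, 71/5)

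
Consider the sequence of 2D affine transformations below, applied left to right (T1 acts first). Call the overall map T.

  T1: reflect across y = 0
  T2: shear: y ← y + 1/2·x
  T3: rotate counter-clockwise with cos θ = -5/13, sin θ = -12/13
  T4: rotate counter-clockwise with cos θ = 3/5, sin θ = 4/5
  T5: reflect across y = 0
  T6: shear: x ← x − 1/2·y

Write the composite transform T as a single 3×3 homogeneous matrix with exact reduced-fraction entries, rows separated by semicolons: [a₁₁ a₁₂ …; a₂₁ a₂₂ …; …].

T1 = [1 0 0; 0 -1 0; 0 0 1]
T2·T1 = [1 0 0; 1/2 -1 0; 0 0 1]
T3·…·T1 = [1/13 -12/13 0; -29/26 5/13 0; 0 0 1]
T4·…·T1 = [61/65 -56/65 0; -79/130 -33/65 0; 0 0 1]
T5·…·T1 = [61/65 -56/65 0; 79/130 33/65 0; 0 0 1]
T6·…·T1 = [33/52 -29/26 0; 79/130 33/65 0; 0 0 1]

T = [33/52 -29/26 0; 79/130 33/65 0; 0 0 1]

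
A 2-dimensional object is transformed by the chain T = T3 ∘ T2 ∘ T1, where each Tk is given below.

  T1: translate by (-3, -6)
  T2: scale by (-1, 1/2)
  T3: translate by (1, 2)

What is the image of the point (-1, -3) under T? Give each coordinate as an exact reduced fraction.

T1 translate by (-3, -6): (-1, -3) → (-4, -9)
T2 scale by (-1, 1/2): (-4, -9) → (4, -9/2)
T3 translate by (1, 2): (4, -9/2) → (5, -5/2)

T(p) = (5, -5/2)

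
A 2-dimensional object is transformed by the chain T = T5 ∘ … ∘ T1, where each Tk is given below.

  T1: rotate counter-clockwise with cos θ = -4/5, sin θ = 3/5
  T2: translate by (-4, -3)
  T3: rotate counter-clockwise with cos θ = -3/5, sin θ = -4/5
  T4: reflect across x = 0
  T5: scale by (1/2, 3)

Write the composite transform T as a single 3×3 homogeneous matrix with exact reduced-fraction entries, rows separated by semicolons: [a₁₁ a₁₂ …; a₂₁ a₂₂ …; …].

T1 = [-4/5 -3/5 0; 3/5 -4/5 0; 0 0 1]
T2·T1 = [-4/5 -3/5 -4; 3/5 -4/5 -3; 0 0 1]
T3·…·T1 = [24/25 -7/25 0; 7/25 24/25 5; 0 0 1]
T4·…·T1 = [-24/25 7/25 0; 7/25 24/25 5; 0 0 1]
T5·…·T1 = [-12/25 7/50 0; 21/25 72/25 15; 0 0 1]

T = [-12/25 7/50 0; 21/25 72/25 15; 0 0 1]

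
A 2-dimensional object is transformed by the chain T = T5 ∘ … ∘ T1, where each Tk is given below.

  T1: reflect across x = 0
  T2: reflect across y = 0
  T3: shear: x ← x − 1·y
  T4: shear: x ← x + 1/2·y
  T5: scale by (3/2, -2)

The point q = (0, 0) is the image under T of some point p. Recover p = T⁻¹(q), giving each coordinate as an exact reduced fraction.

T1 = [-1 0 0; 0 1 0; 0 0 1]
T2·T1 = [-1 0 0; 0 -1 0; 0 0 1]
T3·…·T1 = [-1 1 0; 0 -1 0; 0 0 1]
T4·…·T1 = [-1 1/2 0; 0 -1 0; 0 0 1]
T5·…·T1 = [-3/2 3/4 0; 0 2 0; 0 0 1]
det M = -3; M⁻¹ = [-2/3 1/4 0; 0 1/2 0; 0 0 1]
M⁻¹ · (0, 0)ᵀ = (0, 0)ᵀ

p = (0, 0)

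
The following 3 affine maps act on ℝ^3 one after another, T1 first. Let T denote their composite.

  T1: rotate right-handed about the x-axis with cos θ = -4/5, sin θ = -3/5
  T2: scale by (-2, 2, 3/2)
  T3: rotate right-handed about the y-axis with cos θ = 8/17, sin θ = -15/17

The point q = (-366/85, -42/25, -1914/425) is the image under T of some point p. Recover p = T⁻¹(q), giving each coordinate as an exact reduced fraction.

T1 = [1 0 0 0; 0 -4/5 3/5 0; 0 -3/5 -4/5 0; 0 0 0 1]
T2·T1 = [-2 0 0 0; 0 -8/5 6/5 0; 0 -9/10 -6/5 0; 0 0 0 1]
T3·…·T1 = [-16/17 27/34 18/17 0; 0 -8/5 6/5 0; -30/17 -36/85 -48/85 0; 0 0 0 1]
det M = -6; M⁻¹ = [-4/17 0 -15/34 0; 6/17 -2/5 -16/85 0; 8/17 3/10 -64/255 0; 0 0 0 1]
M⁻¹ · (-366/85, -42/25, -1914/425)ᵀ = (3, 0, -7/5)ᵀ

p = (3, 0, -7/5)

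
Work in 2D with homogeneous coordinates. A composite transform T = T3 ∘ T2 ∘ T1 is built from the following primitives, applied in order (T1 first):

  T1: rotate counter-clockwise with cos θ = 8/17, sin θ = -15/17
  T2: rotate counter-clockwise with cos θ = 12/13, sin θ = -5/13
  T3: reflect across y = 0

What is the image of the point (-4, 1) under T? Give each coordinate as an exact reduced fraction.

T(p) = (8/13, -53/13)

T1 rotate counter-clockwise with cos θ = 8/17, sin θ = -15/17: (-4, 1) → (-1, 4)
T2 rotate counter-clockwise with cos θ = 12/13, sin θ = -5/13: (-1, 4) → (8/13, 53/13)
T3 reflect across y = 0: (8/13, 53/13) → (8/13, -53/13)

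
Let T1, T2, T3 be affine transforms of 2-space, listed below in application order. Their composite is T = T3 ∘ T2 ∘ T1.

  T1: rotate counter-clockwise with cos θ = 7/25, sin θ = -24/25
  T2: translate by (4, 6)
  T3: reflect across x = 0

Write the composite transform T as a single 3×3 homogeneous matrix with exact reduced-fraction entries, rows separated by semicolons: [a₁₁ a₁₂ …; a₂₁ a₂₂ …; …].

T = [-7/25 -24/25 -4; -24/25 7/25 6; 0 0 1]

T1 = [7/25 24/25 0; -24/25 7/25 0; 0 0 1]
T2·T1 = [7/25 24/25 4; -24/25 7/25 6; 0 0 1]
T3·…·T1 = [-7/25 -24/25 -4; -24/25 7/25 6; 0 0 1]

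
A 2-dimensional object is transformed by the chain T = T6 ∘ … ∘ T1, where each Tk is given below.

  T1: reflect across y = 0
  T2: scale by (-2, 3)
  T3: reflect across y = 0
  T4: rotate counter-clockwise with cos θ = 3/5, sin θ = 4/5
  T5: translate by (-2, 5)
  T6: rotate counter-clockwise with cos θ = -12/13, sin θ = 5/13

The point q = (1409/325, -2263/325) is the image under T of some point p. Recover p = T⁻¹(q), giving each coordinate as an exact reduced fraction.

T1 = [1 0 0; 0 -1 0; 0 0 1]
T2·T1 = [-2 0 0; 0 -3 0; 0 0 1]
T3·…·T1 = [-2 0 0; 0 3 0; 0 0 1]
T4·…·T1 = [-6/5 -12/5 0; -8/5 9/5 0; 0 0 1]
T5·…·T1 = [-6/5 -12/5 -2; -8/5 9/5 5; 0 0 1]
T6·…·T1 = [112/65 99/65 -1/13; 66/65 -168/65 -70/13; 0 0 1]
det M = -6; M⁻¹ = [28/65 33/130 7/5; 11/65 -56/195 -23/15; 0 0 1]
M⁻¹ · (1409/325, -2263/325)ᵀ = (3/2, 6/5)ᵀ

p = (3/2, 6/5)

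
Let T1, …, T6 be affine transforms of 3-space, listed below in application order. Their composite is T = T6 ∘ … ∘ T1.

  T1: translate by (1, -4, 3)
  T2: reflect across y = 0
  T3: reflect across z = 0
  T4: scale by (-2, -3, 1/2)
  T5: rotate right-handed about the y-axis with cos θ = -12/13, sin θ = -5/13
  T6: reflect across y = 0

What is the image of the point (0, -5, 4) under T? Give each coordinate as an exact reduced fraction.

T(p) = (83/26, 27, 32/13)

T1 translate by (1, -4, 3): (0, -5, 4) → (1, -9, 7)
T2 reflect across y = 0: (1, -9, 7) → (1, 9, 7)
T3 reflect across z = 0: (1, 9, 7) → (1, 9, -7)
T4 scale by (-2, -3, 1/2): (1, 9, -7) → (-2, -27, -7/2)
T5 rotate right-handed about the y-axis with cos θ = -12/13, sin θ = -5/13: (-2, -27, -7/2) → (83/26, -27, 32/13)
T6 reflect across y = 0: (83/26, -27, 32/13) → (83/26, 27, 32/13)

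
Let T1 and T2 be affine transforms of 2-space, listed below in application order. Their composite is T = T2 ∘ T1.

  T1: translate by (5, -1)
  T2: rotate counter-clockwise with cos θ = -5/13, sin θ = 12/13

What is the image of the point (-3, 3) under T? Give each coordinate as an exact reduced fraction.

T1 translate by (5, -1): (-3, 3) → (2, 2)
T2 rotate counter-clockwise with cos θ = -5/13, sin θ = 12/13: (2, 2) → (-34/13, 14/13)

T(p) = (-34/13, 14/13)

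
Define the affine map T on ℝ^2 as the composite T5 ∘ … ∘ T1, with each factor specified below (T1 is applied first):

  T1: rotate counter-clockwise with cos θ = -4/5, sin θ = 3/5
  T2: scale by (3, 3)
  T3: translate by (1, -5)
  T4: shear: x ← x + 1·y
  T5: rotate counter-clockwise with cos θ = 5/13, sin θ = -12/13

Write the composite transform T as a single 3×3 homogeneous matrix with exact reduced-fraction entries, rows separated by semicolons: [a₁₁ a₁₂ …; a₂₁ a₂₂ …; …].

T = [93/65 -249/65 -80/13; 81/65 192/65 23/13; 0 0 1]

T1 = [-4/5 -3/5 0; 3/5 -4/5 0; 0 0 1]
T2·T1 = [-12/5 -9/5 0; 9/5 -12/5 0; 0 0 1]
T3·…·T1 = [-12/5 -9/5 1; 9/5 -12/5 -5; 0 0 1]
T4·…·T1 = [-3/5 -21/5 -4; 9/5 -12/5 -5; 0 0 1]
T5·…·T1 = [93/65 -249/65 -80/13; 81/65 192/65 23/13; 0 0 1]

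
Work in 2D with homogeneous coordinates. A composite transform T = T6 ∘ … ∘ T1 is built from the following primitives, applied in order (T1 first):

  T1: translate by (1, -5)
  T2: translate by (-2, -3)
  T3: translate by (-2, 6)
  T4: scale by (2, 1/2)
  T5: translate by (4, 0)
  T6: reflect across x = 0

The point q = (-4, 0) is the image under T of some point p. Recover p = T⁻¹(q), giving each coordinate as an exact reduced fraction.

p = (3, 2)

T1 = [1 0 1; 0 1 -5; 0 0 1]
T2·T1 = [1 0 -1; 0 1 -8; 0 0 1]
T3·…·T1 = [1 0 -3; 0 1 -2; 0 0 1]
T4·…·T1 = [2 0 -6; 0 1/2 -1; 0 0 1]
T5·…·T1 = [2 0 -2; 0 1/2 -1; 0 0 1]
T6·…·T1 = [-2 0 2; 0 1/2 -1; 0 0 1]
det M = -1; M⁻¹ = [-1/2 0 1; 0 2 2; 0 0 1]
M⁻¹ · (-4, 0)ᵀ = (3, 2)ᵀ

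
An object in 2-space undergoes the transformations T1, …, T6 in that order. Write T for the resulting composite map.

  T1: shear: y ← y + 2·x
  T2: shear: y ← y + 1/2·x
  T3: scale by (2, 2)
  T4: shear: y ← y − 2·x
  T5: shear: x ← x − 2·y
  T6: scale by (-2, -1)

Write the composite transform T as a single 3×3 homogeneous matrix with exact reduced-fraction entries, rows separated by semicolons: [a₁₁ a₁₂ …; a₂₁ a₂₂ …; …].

T = [0 8 0; -1 -2 0; 0 0 1]

T1 = [1 0 0; 2 1 0; 0 0 1]
T2·T1 = [1 0 0; 5/2 1 0; 0 0 1]
T3·…·T1 = [2 0 0; 5 2 0; 0 0 1]
T4·…·T1 = [2 0 0; 1 2 0; 0 0 1]
T5·…·T1 = [0 -4 0; 1 2 0; 0 0 1]
T6·…·T1 = [0 8 0; -1 -2 0; 0 0 1]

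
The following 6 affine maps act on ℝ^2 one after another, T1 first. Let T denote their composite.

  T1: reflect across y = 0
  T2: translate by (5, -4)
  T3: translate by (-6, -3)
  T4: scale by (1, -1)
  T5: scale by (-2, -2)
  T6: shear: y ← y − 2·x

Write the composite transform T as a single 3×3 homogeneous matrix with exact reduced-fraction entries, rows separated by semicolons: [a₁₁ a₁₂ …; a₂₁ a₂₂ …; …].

T1 = [1 0 0; 0 -1 0; 0 0 1]
T2·T1 = [1 0 5; 0 -1 -4; 0 0 1]
T3·…·T1 = [1 0 -1; 0 -1 -7; 0 0 1]
T4·…·T1 = [1 0 -1; 0 1 7; 0 0 1]
T5·…·T1 = [-2 0 2; 0 -2 -14; 0 0 1]
T6·…·T1 = [-2 0 2; 4 -2 -18; 0 0 1]

T = [-2 0 2; 4 -2 -18; 0 0 1]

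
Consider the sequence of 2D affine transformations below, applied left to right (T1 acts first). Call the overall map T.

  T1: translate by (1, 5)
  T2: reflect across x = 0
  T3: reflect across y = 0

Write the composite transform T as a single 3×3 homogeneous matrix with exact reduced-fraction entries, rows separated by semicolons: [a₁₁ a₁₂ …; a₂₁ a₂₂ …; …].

T1 = [1 0 1; 0 1 5; 0 0 1]
T2·T1 = [-1 0 -1; 0 1 5; 0 0 1]
T3·…·T1 = [-1 0 -1; 0 -1 -5; 0 0 1]

T = [-1 0 -1; 0 -1 -5; 0 0 1]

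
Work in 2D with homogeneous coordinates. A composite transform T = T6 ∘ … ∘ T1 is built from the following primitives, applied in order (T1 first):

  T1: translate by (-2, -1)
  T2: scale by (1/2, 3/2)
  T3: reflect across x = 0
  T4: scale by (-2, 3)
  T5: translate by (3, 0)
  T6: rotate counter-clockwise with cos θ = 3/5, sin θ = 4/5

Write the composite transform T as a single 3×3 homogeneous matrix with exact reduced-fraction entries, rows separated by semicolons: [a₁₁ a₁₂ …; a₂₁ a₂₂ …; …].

T1 = [1 0 -2; 0 1 -1; 0 0 1]
T2·T1 = [1/2 0 -1; 0 3/2 -3/2; 0 0 1]
T3·…·T1 = [-1/2 0 1; 0 3/2 -3/2; 0 0 1]
T4·…·T1 = [1 0 -2; 0 9/2 -9/2; 0 0 1]
T5·…·T1 = [1 0 1; 0 9/2 -9/2; 0 0 1]
T6·…·T1 = [3/5 -18/5 21/5; 4/5 27/10 -19/10; 0 0 1]

T = [3/5 -18/5 21/5; 4/5 27/10 -19/10; 0 0 1]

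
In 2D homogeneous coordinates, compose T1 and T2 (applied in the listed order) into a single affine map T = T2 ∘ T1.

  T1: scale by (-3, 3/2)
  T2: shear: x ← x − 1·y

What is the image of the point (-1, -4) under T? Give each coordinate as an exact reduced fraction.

T1 scale by (-3, 3/2): (-1, -4) → (3, -6)
T2 shear: x ← x − 1·y: (3, -6) → (9, -6)

T(p) = (9, -6)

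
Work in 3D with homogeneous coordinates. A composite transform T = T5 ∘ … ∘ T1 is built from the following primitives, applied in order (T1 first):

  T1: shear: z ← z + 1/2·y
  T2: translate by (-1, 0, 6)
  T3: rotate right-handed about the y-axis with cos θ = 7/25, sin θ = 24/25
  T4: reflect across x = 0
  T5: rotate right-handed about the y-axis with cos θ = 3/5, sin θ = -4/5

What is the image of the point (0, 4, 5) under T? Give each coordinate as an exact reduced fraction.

T1 shear: z ← z + 1/2·y: (0, 4, 5) → (0, 4, 7)
T2 translate by (-1, 0, 6): (0, 4, 7) → (-1, 4, 13)
T3 rotate right-handed about the y-axis with cos θ = 7/25, sin θ = 24/25: (-1, 4, 13) → (61/5, 4, 23/5)
T4 reflect across x = 0: (61/5, 4, 23/5) → (-61/5, 4, 23/5)
T5 rotate right-handed about the y-axis with cos θ = 3/5, sin θ = -4/5: (-61/5, 4, 23/5) → (-11, 4, -7)

T(p) = (-11, 4, -7)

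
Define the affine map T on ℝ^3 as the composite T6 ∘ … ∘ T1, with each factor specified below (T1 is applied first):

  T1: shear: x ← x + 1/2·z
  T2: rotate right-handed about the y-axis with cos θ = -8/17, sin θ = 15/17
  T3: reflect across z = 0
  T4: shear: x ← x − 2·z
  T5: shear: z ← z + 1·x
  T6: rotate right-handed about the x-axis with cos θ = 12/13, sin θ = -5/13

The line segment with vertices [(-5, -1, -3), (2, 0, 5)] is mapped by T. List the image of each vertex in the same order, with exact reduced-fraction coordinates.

T1 shear: x ← x + 1/2·z: (-5, -1, -3) → (-13/2, -1, -3); (2, 0, 5) → (9/2, 0, 5)
T2 rotate right-handed about the y-axis with cos θ = -8/17, sin θ = 15/17: (-13/2, -1, -3) → (7/17, -1, 243/34); (9/2, 0, 5) → (39/17, 0, -215/34)
T3 reflect across z = 0: (7/17, -1, 243/34) → (7/17, -1, -243/34); (39/17, 0, -215/34) → (39/17, 0, 215/34)
T4 shear: x ← x − 2·z: (7/17, -1, -243/34) → (250/17, -1, -243/34); (39/17, 0, 215/34) → (-176/17, 0, 215/34)
T5 shear: z ← z + 1·x: (250/17, -1, -243/34) → (250/17, -1, 257/34); (-176/17, 0, 215/34) → (-176/17, 0, -137/34)
T6 rotate right-handed about the x-axis with cos θ = 12/13, sin θ = -5/13: (250/17, -1, 257/34) → (250/17, 877/442, 1627/221); (-176/17, 0, -137/34) → (-176/17, -685/442, -822/221)

image vertices: (250/17, 877/442, 1627/221), (-176/17, -685/442, -822/221)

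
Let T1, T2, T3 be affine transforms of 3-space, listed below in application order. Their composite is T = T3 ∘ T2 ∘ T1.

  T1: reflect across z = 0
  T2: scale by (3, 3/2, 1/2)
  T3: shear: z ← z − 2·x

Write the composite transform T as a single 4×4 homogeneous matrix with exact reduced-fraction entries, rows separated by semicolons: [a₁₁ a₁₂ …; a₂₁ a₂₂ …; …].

T = [3 0 0 0; 0 3/2 0 0; -6 0 -1/2 0; 0 0 0 1]

T1 = [1 0 0 0; 0 1 0 0; 0 0 -1 0; 0 0 0 1]
T2·T1 = [3 0 0 0; 0 3/2 0 0; 0 0 -1/2 0; 0 0 0 1]
T3·…·T1 = [3 0 0 0; 0 3/2 0 0; -6 0 -1/2 0; 0 0 0 1]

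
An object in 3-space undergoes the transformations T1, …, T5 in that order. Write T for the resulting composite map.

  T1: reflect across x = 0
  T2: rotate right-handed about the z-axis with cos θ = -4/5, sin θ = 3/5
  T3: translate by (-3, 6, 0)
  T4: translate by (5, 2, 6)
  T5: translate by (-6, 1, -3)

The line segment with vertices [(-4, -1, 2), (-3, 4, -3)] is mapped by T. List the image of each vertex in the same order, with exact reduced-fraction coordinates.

image vertices: (-33/5, 61/5, 5), (-44/5, 38/5, 0)

T1 reflect across x = 0: (-4, -1, 2) → (4, -1, 2); (-3, 4, -3) → (3, 4, -3)
T2 rotate right-handed about the z-axis with cos θ = -4/5, sin θ = 3/5: (4, -1, 2) → (-13/5, 16/5, 2); (3, 4, -3) → (-24/5, -7/5, -3)
T3 translate by (-3, 6, 0): (-13/5, 16/5, 2) → (-28/5, 46/5, 2); (-24/5, -7/5, -3) → (-39/5, 23/5, -3)
T4 translate by (5, 2, 6): (-28/5, 46/5, 2) → (-3/5, 56/5, 8); (-39/5, 23/5, -3) → (-14/5, 33/5, 3)
T5 translate by (-6, 1, -3): (-3/5, 56/5, 8) → (-33/5, 61/5, 5); (-14/5, 33/5, 3) → (-44/5, 38/5, 0)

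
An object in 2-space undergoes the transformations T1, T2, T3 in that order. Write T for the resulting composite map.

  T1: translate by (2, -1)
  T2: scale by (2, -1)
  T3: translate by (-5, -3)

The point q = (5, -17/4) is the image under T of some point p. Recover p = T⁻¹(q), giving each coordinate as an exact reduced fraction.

T1 = [1 0 2; 0 1 -1; 0 0 1]
T2·T1 = [2 0 4; 0 -1 1; 0 0 1]
T3·…·T1 = [2 0 -1; 0 -1 -2; 0 0 1]
det M = -2; M⁻¹ = [1/2 0 1/2; 0 -1 -2; 0 0 1]
M⁻¹ · (5, -17/4)ᵀ = (3, 9/4)ᵀ

p = (3, 9/4)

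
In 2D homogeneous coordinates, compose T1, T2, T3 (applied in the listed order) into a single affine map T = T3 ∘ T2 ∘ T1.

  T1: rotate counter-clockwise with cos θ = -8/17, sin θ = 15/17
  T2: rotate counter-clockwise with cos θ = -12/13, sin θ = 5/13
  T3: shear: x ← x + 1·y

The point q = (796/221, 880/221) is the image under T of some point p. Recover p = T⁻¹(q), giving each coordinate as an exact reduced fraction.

p = (-4, 0)

T1 = [-8/17 -15/17 0; 15/17 -8/17 0; 0 0 1]
T2·T1 = [21/221 220/221 0; -220/221 21/221 0; 0 0 1]
T3·…·T1 = [-199/221 241/221 0; -220/221 21/221 0; 0 0 1]
det M = 1; M⁻¹ = [21/221 -241/221 0; 220/221 -199/221 0; 0 0 1]
M⁻¹ · (796/221, 880/221)ᵀ = (-4, 0)ᵀ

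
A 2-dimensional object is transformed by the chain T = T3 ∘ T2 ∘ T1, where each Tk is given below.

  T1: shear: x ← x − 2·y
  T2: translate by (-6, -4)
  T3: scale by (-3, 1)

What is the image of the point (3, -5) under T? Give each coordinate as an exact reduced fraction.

T1 shear: x ← x − 2·y: (3, -5) → (13, -5)
T2 translate by (-6, -4): (13, -5) → (7, -9)
T3 scale by (-3, 1): (7, -9) → (-21, -9)

T(p) = (-21, -9)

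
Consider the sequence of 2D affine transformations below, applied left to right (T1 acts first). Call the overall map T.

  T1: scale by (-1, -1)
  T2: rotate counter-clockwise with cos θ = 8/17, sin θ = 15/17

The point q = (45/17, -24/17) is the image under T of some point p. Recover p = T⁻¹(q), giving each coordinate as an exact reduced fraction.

T1 = [-1 0 0; 0 -1 0; 0 0 1]
T2·T1 = [-8/17 15/17 0; -15/17 -8/17 0; 0 0 1]
det M = 1; M⁻¹ = [-8/17 -15/17 0; 15/17 -8/17 0; 0 0 1]
M⁻¹ · (45/17, -24/17)ᵀ = (0, 3)ᵀ

p = (0, 3)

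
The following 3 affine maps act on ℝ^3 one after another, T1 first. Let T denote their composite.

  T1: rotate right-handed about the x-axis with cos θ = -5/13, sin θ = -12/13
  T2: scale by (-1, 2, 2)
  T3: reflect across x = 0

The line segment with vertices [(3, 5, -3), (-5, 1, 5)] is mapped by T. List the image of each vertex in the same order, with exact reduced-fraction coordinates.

image vertices: (3, -122/13, -90/13), (-5, 110/13, -74/13)

T1 rotate right-handed about the x-axis with cos θ = -5/13, sin θ = -12/13: (3, 5, -3) → (3, -61/13, -45/13); (-5, 1, 5) → (-5, 55/13, -37/13)
T2 scale by (-1, 2, 2): (3, -61/13, -45/13) → (-3, -122/13, -90/13); (-5, 55/13, -37/13) → (5, 110/13, -74/13)
T3 reflect across x = 0: (-3, -122/13, -90/13) → (3, -122/13, -90/13); (5, 110/13, -74/13) → (-5, 110/13, -74/13)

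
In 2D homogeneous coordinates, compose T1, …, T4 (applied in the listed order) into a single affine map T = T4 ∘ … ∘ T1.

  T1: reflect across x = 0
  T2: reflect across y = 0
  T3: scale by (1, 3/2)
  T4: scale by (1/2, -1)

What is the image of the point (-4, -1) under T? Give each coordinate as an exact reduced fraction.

T1 reflect across x = 0: (-4, -1) → (4, -1)
T2 reflect across y = 0: (4, -1) → (4, 1)
T3 scale by (1, 3/2): (4, 1) → (4, 3/2)
T4 scale by (1/2, -1): (4, 3/2) → (2, -3/2)

T(p) = (2, -3/2)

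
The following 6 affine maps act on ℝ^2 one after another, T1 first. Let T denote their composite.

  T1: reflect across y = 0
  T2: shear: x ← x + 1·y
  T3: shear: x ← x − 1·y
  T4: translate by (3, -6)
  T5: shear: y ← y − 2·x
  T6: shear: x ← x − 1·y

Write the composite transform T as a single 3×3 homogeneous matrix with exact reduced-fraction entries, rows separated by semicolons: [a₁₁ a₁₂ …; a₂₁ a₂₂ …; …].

T1 = [1 0 0; 0 -1 0; 0 0 1]
T2·T1 = [1 -1 0; 0 -1 0; 0 0 1]
T3·…·T1 = [1 0 0; 0 -1 0; 0 0 1]
T4·…·T1 = [1 0 3; 0 -1 -6; 0 0 1]
T5·…·T1 = [1 0 3; -2 -1 -12; 0 0 1]
T6·…·T1 = [3 1 15; -2 -1 -12; 0 0 1]

T = [3 1 15; -2 -1 -12; 0 0 1]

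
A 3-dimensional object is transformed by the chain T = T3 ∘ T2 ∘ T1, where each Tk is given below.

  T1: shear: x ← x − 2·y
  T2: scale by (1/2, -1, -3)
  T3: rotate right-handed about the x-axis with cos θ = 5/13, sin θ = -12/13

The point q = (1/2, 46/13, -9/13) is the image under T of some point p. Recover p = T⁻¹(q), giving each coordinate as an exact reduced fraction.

T1 = [1 -2 0 0; 0 1 0 0; 0 0 1 0; 0 0 0 1]
T2·T1 = [1/2 -1 0 0; 0 -1 0 0; 0 0 -3 0; 0 0 0 1]
T3·…·T1 = [1/2 -1 0 0; 0 -5/13 -36/13 0; 0 12/13 -15/13 0; 0 0 0 1]
det M = 3/2; M⁻¹ = [2 -10/13 24/13 0; 0 -5/13 12/13 0; 0 -4/13 -5/39 0; 0 0 0 1]
M⁻¹ · (1/2, 46/13, -9/13)ᵀ = (-3, -2, -1)ᵀ

p = (-3, -2, -1)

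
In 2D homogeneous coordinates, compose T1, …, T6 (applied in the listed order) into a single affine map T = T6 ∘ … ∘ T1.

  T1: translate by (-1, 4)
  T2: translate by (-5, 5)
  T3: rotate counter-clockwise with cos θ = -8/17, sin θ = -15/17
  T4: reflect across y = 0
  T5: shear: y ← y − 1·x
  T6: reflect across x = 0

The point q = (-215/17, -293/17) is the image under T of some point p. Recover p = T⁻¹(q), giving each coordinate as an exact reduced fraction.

T1 = [1 0 -1; 0 1 4; 0 0 1]
T2·T1 = [1 0 -6; 0 1 9; 0 0 1]
T3·…·T1 = [-8/17 15/17 183/17; -15/17 -8/17 18/17; 0 0 1]
T4·…·T1 = [-8/17 15/17 183/17; 15/17 8/17 -18/17; 0 0 1]
T5·…·T1 = [-8/17 15/17 183/17; 23/17 -7/17 -201/17; 0 0 1]
T6·…·T1 = [8/17 -15/17 -183/17; 23/17 -7/17 -201/17; 0 0 1]
det M = 1; M⁻¹ = [-7/17 15/17 6; -23/17 8/17 -9; 0 0 1]
M⁻¹ · (-215/17, -293/17)ᵀ = (-4, 0)ᵀ

p = (-4, 0)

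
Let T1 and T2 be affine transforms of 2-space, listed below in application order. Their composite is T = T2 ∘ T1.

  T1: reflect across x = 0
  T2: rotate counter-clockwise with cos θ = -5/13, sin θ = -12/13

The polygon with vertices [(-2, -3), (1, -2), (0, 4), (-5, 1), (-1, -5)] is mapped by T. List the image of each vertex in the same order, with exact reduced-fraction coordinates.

image vertices: (-46/13, -9/13), (-19/13, 22/13), (48/13, -20/13), (-1, -5), (-5, 1)

T1 reflect across x = 0: (-2, -3) → (2, -3); (1, -2) → (-1, -2); (0, 4) → (0, 4); (-5, 1) → (5, 1); (-1, -5) → (1, -5)
T2 rotate counter-clockwise with cos θ = -5/13, sin θ = -12/13: (2, -3) → (-46/13, -9/13); (-1, -2) → (-19/13, 22/13); (0, 4) → (48/13, -20/13); (5, 1) → (-1, -5); (1, -5) → (-5, 1)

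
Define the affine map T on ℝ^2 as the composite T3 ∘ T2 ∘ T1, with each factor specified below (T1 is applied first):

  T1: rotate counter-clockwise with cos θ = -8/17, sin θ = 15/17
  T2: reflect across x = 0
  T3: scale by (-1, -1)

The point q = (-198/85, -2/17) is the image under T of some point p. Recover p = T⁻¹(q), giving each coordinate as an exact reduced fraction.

T1 = [-8/17 -15/17 0; 15/17 -8/17 0; 0 0 1]
T2·T1 = [8/17 15/17 0; 15/17 -8/17 0; 0 0 1]
T3·…·T1 = [-8/17 -15/17 0; -15/17 8/17 0; 0 0 1]
det M = -1; M⁻¹ = [-8/17 -15/17 0; -15/17 8/17 0; 0 0 1]
M⁻¹ · (-198/85, -2/17)ᵀ = (6/5, 2)ᵀ

p = (6/5, 2)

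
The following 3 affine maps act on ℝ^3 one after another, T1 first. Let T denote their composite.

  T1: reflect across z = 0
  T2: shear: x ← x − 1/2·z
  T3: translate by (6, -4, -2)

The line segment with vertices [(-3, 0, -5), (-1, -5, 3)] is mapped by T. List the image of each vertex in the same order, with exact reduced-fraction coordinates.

image vertices: (1/2, -4, 3), (13/2, -9, -5)

T1 reflect across z = 0: (-3, 0, -5) → (-3, 0, 5); (-1, -5, 3) → (-1, -5, -3)
T2 shear: x ← x − 1/2·z: (-3, 0, 5) → (-11/2, 0, 5); (-1, -5, -3) → (1/2, -5, -3)
T3 translate by (6, -4, -2): (-11/2, 0, 5) → (1/2, -4, 3); (1/2, -5, -3) → (13/2, -9, -5)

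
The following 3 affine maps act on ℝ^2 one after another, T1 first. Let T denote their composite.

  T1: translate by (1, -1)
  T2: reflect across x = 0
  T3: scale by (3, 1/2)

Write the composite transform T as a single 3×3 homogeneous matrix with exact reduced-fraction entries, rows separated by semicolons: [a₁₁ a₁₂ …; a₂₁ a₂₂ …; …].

T = [-3 0 -3; 0 1/2 -1/2; 0 0 1]

T1 = [1 0 1; 0 1 -1; 0 0 1]
T2·T1 = [-1 0 -1; 0 1 -1; 0 0 1]
T3·…·T1 = [-3 0 -3; 0 1/2 -1/2; 0 0 1]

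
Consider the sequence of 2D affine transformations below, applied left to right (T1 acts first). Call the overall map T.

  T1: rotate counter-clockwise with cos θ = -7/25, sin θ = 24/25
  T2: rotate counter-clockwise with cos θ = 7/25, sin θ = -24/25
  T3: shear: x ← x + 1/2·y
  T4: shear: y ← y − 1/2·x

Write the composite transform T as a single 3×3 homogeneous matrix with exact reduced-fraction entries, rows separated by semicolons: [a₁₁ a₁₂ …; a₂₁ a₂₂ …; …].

T1 = [-7/25 -24/25 0; 24/25 -7/25 0; 0 0 1]
T2·T1 = [527/625 -336/625 0; 336/625 527/625 0; 0 0 1]
T3·…·T1 = [139/125 -29/250 0; 336/625 527/625 0; 0 0 1]
T4·…·T1 = [139/125 -29/250 0; -23/1250 2253/2500 0; 0 0 1]

T = [139/125 -29/250 0; -23/1250 2253/2500 0; 0 0 1]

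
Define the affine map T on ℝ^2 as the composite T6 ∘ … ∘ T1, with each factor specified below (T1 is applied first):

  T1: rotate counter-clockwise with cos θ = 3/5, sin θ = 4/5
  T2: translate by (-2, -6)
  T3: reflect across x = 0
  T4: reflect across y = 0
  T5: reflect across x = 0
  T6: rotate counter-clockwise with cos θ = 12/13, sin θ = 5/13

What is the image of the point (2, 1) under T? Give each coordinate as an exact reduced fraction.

T(p) = (-191/65, 188/65)

T1 rotate counter-clockwise with cos θ = 3/5, sin θ = 4/5: (2, 1) → (2/5, 11/5)
T2 translate by (-2, -6): (2/5, 11/5) → (-8/5, -19/5)
T3 reflect across x = 0: (-8/5, -19/5) → (8/5, -19/5)
T4 reflect across y = 0: (8/5, -19/5) → (8/5, 19/5)
T5 reflect across x = 0: (8/5, 19/5) → (-8/5, 19/5)
T6 rotate counter-clockwise with cos θ = 12/13, sin θ = 5/13: (-8/5, 19/5) → (-191/65, 188/65)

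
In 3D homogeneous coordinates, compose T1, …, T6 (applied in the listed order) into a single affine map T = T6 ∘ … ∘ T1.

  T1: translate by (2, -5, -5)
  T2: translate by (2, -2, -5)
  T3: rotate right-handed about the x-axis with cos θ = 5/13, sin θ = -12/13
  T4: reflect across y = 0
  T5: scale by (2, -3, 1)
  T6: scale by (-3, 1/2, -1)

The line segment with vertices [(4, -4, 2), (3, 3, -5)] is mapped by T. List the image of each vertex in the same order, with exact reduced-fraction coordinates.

image vertices: (-48, -453/26, -92/13), (-42, -300/13, 27/13)

T1 translate by (2, -5, -5): (4, -4, 2) → (6, -9, -3); (3, 3, -5) → (5, -2, -10)
T2 translate by (2, -2, -5): (6, -9, -3) → (8, -11, -8); (5, -2, -10) → (7, -4, -15)
T3 rotate right-handed about the x-axis with cos θ = 5/13, sin θ = -12/13: (8, -11, -8) → (8, -151/13, 92/13); (7, -4, -15) → (7, -200/13, -27/13)
T4 reflect across y = 0: (8, -151/13, 92/13) → (8, 151/13, 92/13); (7, -200/13, -27/13) → (7, 200/13, -27/13)
T5 scale by (2, -3, 1): (8, 151/13, 92/13) → (16, -453/13, 92/13); (7, 200/13, -27/13) → (14, -600/13, -27/13)
T6 scale by (-3, 1/2, -1): (16, -453/13, 92/13) → (-48, -453/26, -92/13); (14, -600/13, -27/13) → (-42, -300/13, 27/13)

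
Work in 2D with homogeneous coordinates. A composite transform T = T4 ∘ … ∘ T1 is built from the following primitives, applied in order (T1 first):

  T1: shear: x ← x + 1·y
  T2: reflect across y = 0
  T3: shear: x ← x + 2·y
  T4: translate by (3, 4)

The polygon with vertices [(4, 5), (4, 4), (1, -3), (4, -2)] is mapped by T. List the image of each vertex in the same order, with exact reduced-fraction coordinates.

image vertices: (2, -1), (3, 0), (7, 7), (9, 6)

T1 shear: x ← x + 1·y: (4, 5) → (9, 5); (4, 4) → (8, 4); (1, -3) → (-2, -3); (4, -2) → (2, -2)
T2 reflect across y = 0: (9, 5) → (9, -5); (8, 4) → (8, -4); (-2, -3) → (-2, 3); (2, -2) → (2, 2)
T3 shear: x ← x + 2·y: (9, -5) → (-1, -5); (8, -4) → (0, -4); (-2, 3) → (4, 3); (2, 2) → (6, 2)
T4 translate by (3, 4): (-1, -5) → (2, -1); (0, -4) → (3, 0); (4, 3) → (7, 7); (6, 2) → (9, 6)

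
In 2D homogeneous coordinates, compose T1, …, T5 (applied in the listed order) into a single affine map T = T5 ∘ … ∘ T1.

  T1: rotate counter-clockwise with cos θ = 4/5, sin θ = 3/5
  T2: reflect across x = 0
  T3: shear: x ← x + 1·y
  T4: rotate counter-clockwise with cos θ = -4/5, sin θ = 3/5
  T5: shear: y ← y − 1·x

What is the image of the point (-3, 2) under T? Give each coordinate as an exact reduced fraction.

T(p) = (-13/5, 24/5)

T1 rotate counter-clockwise with cos θ = 4/5, sin θ = 3/5: (-3, 2) → (-18/5, -1/5)
T2 reflect across x = 0: (-18/5, -1/5) → (18/5, -1/5)
T3 shear: x ← x + 1·y: (18/5, -1/5) → (17/5, -1/5)
T4 rotate counter-clockwise with cos θ = -4/5, sin θ = 3/5: (17/5, -1/5) → (-13/5, 11/5)
T5 shear: y ← y − 1·x: (-13/5, 11/5) → (-13/5, 24/5)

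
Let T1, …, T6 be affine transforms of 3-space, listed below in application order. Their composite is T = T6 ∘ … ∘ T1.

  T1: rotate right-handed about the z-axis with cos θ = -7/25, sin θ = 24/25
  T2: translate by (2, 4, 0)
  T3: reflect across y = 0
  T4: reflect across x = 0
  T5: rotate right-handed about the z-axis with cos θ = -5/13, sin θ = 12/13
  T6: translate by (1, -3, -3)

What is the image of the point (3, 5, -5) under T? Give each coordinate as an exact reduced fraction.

T1 rotate right-handed about the z-axis with cos θ = -7/25, sin θ = 24/25: (3, 5, -5) → (-141/25, 37/25, -5)
T2 translate by (2, 4, 0): (-141/25, 37/25, -5) → (-91/25, 137/25, -5)
T3 reflect across y = 0: (-91/25, 137/25, -5) → (-91/25, -137/25, -5)
T4 reflect across x = 0: (-91/25, -137/25, -5) → (91/25, -137/25, -5)
T5 rotate right-handed about the z-axis with cos θ = -5/13, sin θ = 12/13: (91/25, -137/25, -5) → (1189/325, 1777/325, -5)
T6 translate by (1, -3, -3): (1189/325, 1777/325, -5) → (1514/325, 802/325, -8)

T(p) = (1514/325, 802/325, -8)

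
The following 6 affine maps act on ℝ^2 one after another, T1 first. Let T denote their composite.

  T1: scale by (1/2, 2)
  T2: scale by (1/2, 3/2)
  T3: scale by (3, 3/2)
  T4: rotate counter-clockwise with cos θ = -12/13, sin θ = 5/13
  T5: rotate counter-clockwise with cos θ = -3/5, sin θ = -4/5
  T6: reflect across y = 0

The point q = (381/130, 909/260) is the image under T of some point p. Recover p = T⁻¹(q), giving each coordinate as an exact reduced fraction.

p = (1, -1)

T1 = [1/2 0 0; 0 2 0; 0 0 1]
T2·T1 = [1/4 0 0; 0 3 0; 0 0 1]
T3·…·T1 = [3/4 0 0; 0 9/2 0; 0 0 1]
T4·…·T1 = [-9/13 -45/26 0; 15/52 -54/13 0; 0 0 1]
T5·…·T1 = [42/65 -297/130 0; 99/260 252/65 0; 0 0 1]
T6·…·T1 = [42/65 -297/130 0; -99/260 -252/65 0; 0 0 1]
det M = -27/8; M⁻¹ = [224/195 -44/65 0; -22/195 -112/585 0; 0 0 1]
M⁻¹ · (381/130, 909/260)ᵀ = (1, -1)ᵀ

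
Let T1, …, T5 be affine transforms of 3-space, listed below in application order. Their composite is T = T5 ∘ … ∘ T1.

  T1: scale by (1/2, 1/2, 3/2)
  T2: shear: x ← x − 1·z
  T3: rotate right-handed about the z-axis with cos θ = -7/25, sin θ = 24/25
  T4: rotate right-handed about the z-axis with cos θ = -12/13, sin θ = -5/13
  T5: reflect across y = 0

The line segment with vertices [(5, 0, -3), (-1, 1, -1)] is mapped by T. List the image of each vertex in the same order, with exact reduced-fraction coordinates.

T1 scale by (1/2, 1/2, 3/2): (5, 0, -3) → (5/2, 0, -9/2); (-1, 1, -1) → (-1/2, 1/2, -3/2)
T2 shear: x ← x − 1·z: (5/2, 0, -9/2) → (7, 0, -9/2); (-1/2, 1/2, -3/2) → (1, 1/2, -3/2)
T3 rotate right-handed about the z-axis with cos θ = -7/25, sin θ = 24/25: (7, 0, -9/2) → (-49/25, 168/25, -9/2); (1, 1/2, -3/2) → (-19/25, 41/50, -3/2)
T4 rotate right-handed about the z-axis with cos θ = -12/13, sin θ = -5/13: (-49/25, 168/25, -9/2) → (1428/325, -1771/325, -9/2); (-19/25, 41/50, -3/2) → (661/650, -151/325, -3/2)
T5 reflect across y = 0: (1428/325, -1771/325, -9/2) → (1428/325, 1771/325, -9/2); (661/650, -151/325, -3/2) → (661/650, 151/325, -3/2)

image vertices: (1428/325, 1771/325, -9/2), (661/650, 151/325, -3/2)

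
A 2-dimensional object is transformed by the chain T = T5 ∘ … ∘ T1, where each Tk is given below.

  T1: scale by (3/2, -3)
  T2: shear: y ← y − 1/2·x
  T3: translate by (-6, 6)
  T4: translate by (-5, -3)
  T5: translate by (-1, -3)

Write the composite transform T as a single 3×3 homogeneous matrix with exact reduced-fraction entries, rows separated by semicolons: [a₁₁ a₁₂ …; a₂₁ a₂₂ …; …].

T1 = [3/2 0 0; 0 -3 0; 0 0 1]
T2·T1 = [3/2 0 0; -3/4 -3 0; 0 0 1]
T3·…·T1 = [3/2 0 -6; -3/4 -3 6; 0 0 1]
T4·…·T1 = [3/2 0 -11; -3/4 -3 3; 0 0 1]
T5·…·T1 = [3/2 0 -12; -3/4 -3 0; 0 0 1]

T = [3/2 0 -12; -3/4 -3 0; 0 0 1]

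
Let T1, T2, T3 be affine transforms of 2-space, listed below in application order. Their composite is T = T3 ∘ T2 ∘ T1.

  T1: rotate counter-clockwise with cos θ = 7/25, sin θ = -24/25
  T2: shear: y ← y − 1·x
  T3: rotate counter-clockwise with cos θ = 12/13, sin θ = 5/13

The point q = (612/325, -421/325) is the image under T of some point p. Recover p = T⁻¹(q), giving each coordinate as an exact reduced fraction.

T1 = [7/25 24/25 0; -24/25 7/25 0; 0 0 1]
T2·T1 = [7/25 24/25 0; -31/25 -17/25 0; 0 0 1]
T3·…·T1 = [239/325 373/325 0; -337/325 -84/325 0; 0 0 1]
det M = 1; M⁻¹ = [-84/325 -373/325 0; 337/325 239/325 0; 0 0 1]
M⁻¹ · (612/325, -421/325)ᵀ = (1, 1)ᵀ

p = (1, 1)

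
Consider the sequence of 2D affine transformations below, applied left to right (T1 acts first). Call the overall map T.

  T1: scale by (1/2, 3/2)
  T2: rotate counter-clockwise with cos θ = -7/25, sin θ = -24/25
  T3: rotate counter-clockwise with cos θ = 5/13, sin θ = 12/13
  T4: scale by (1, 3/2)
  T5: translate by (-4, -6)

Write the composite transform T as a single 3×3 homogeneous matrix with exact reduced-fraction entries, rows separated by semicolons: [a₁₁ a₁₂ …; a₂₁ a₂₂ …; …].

T = [253/650 306/325 -4; -153/325 2277/1300 -6; 0 0 1]

T1 = [1/2 0 0; 0 3/2 0; 0 0 1]
T2·T1 = [-7/50 36/25 0; -12/25 -21/50 0; 0 0 1]
T3·…·T1 = [253/650 306/325 0; -102/325 759/650 0; 0 0 1]
T4·…·T1 = [253/650 306/325 0; -153/325 2277/1300 0; 0 0 1]
T5·…·T1 = [253/650 306/325 -4; -153/325 2277/1300 -6; 0 0 1]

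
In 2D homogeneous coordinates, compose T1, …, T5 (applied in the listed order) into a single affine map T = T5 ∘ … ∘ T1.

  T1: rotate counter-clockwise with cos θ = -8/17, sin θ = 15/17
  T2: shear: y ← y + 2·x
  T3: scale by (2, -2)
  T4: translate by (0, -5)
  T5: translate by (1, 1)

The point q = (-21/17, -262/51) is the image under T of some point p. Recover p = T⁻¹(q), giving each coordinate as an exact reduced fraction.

T1 = [-8/17 -15/17 0; 15/17 -8/17 0; 0 0 1]
T2·T1 = [-8/17 -15/17 0; -1/17 -38/17 0; 0 0 1]
T3·…·T1 = [-16/17 -30/17 0; 2/17 76/17 0; 0 0 1]
T4·…·T1 = [-16/17 -30/17 0; 2/17 76/17 -5; 0 0 1]
T5·…·T1 = [-16/17 -30/17 1; 2/17 76/17 -4; 0 0 1]
det M = -4; M⁻¹ = [-19/17 -15/34 -11/17; 1/34 4/17 31/34; 0 0 1]
M⁻¹ · (-21/17, -262/51)ᵀ = (3, -1/3)ᵀ

p = (3, -1/3)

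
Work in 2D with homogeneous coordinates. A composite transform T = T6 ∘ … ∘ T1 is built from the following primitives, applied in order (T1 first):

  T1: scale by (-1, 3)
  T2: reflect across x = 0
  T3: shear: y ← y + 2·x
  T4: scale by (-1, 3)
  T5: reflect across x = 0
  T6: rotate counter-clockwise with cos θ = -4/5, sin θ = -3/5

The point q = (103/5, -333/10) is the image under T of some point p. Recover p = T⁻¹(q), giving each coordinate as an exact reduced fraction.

p = (7/2, 2)

T1 = [-1 0 0; 0 3 0; 0 0 1]
T2·T1 = [1 0 0; 0 3 0; 0 0 1]
T3·…·T1 = [1 0 0; 2 3 0; 0 0 1]
T4·…·T1 = [-1 0 0; 6 9 0; 0 0 1]
T5·…·T1 = [1 0 0; 6 9 0; 0 0 1]
T6·…·T1 = [14/5 27/5 0; -27/5 -36/5 0; 0 0 1]
det M = 9; M⁻¹ = [-4/5 -3/5 0; 3/5 14/45 0; 0 0 1]
M⁻¹ · (103/5, -333/10)ᵀ = (7/2, 2)ᵀ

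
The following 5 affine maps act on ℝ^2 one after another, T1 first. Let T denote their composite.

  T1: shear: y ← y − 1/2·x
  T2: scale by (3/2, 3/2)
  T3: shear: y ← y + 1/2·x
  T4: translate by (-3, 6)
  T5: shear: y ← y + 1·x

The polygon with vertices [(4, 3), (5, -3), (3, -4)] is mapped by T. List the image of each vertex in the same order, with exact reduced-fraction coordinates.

image vertices: (3, 27/2), (9/2, 6), (3/2, 3/2)

T1 shear: y ← y − 1/2·x: (4, 3) → (4, 1); (5, -3) → (5, -11/2); (3, -4) → (3, -11/2)
T2 scale by (3/2, 3/2): (4, 1) → (6, 3/2); (5, -11/2) → (15/2, -33/4); (3, -11/2) → (9/2, -33/4)
T3 shear: y ← y + 1/2·x: (6, 3/2) → (6, 9/2); (15/2, -33/4) → (15/2, -9/2); (9/2, -33/4) → (9/2, -6)
T4 translate by (-3, 6): (6, 9/2) → (3, 21/2); (15/2, -9/2) → (9/2, 3/2); (9/2, -6) → (3/2, 0)
T5 shear: y ← y + 1·x: (3, 21/2) → (3, 27/2); (9/2, 3/2) → (9/2, 6); (3/2, 0) → (3/2, 3/2)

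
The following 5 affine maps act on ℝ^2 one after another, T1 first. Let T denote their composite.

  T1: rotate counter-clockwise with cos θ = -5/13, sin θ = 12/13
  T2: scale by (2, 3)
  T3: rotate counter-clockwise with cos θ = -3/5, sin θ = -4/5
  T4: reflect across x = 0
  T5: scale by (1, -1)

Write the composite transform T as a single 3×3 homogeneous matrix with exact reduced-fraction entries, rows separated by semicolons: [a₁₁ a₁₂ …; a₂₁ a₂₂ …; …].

T = [-174/65 -12/65 0; 68/65 -141/65 0; 0 0 1]

T1 = [-5/13 -12/13 0; 12/13 -5/13 0; 0 0 1]
T2·T1 = [-10/13 -24/13 0; 36/13 -15/13 0; 0 0 1]
T3·…·T1 = [174/65 12/65 0; -68/65 141/65 0; 0 0 1]
T4·…·T1 = [-174/65 -12/65 0; -68/65 141/65 0; 0 0 1]
T5·…·T1 = [-174/65 -12/65 0; 68/65 -141/65 0; 0 0 1]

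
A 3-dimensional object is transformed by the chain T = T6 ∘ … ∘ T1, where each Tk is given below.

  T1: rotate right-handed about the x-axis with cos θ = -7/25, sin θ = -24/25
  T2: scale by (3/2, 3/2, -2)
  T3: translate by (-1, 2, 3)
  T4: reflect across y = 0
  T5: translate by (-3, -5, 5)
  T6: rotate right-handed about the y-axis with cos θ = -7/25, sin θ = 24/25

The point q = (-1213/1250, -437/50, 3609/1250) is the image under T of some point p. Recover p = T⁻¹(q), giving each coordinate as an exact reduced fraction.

T1 = [1 0 0 0; 0 -7/25 24/25 0; 0 -24/25 -7/25 0; 0 0 0 1]
T2·T1 = [3/2 0 0 0; 0 -21/50 36/25 0; 0 48/25 14/25 0; 0 0 0 1]
T3·…·T1 = [3/2 0 0 -1; 0 -21/50 36/25 2; 0 48/25 14/25 3; 0 0 0 1]
T4·…·T1 = [3/2 0 0 -1; 0 21/50 -36/25 -2; 0 48/25 14/25 3; 0 0 0 1]
T5·…·T1 = [3/2 0 0 -4; 0 21/50 -36/25 -7; 0 48/25 14/25 8; 0 0 0 1]
T6·…·T1 = [-21/50 1152/625 336/625 44/5; 0 21/50 -36/25 -7; -36/25 -336/625 -98/625 8/5; 0 0 0 1]
det M = 9/2; M⁻¹ = [-14/75 0 -16/25 8/3; 288/625 14/75 -84/625 -38/15; 84/625 -16/25 -49/1250 -28/5; 0 0 0 1]
M⁻¹ · (-1213/1250, -437/50, 3609/1250)ᵀ = (1, -5, -1/4)ᵀ

p = (1, -5, -1/4)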